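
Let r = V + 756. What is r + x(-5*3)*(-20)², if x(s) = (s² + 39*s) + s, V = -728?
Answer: -149972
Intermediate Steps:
x(s) = s² + 40*s
r = 28 (r = -728 + 756 = 28)
r + x(-5*3)*(-20)² = 28 + ((-5*3)*(40 - 5*3))*(-20)² = 28 - 15*(40 - 15)*400 = 28 - 15*25*400 = 28 - 375*400 = 28 - 150000 = -149972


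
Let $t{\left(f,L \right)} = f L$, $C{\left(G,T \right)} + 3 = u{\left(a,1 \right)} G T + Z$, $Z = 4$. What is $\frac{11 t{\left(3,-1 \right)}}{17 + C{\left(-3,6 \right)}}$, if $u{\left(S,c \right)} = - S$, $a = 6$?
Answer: $- \frac{11}{42} \approx -0.2619$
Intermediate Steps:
$C{\left(G,T \right)} = 1 - 6 G T$ ($C{\left(G,T \right)} = -3 + \left(\left(-1\right) 6 G T + 4\right) = -3 + \left(- 6 G T + 4\right) = -3 - \left(-4 + 6 G T\right) = 1 - 6 G T$)
$t{\left(f,L \right)} = L f$
$\frac{11 t{\left(3,-1 \right)}}{17 + C{\left(-3,6 \right)}} = \frac{11 \left(\left(-1\right) 3\right)}{17 - \left(-1 - 108\right)} = \frac{11 \left(-3\right)}{17 + \left(1 + 108\right)} = - \frac{33}{17 + 109} = - \frac{33}{126} = \left(-33\right) \frac{1}{126} = - \frac{11}{42}$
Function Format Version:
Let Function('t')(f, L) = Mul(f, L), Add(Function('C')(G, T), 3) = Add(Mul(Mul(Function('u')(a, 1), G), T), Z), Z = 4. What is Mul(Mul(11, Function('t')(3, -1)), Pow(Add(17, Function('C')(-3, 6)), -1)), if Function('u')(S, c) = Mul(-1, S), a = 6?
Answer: Rational(-11, 42) ≈ -0.26190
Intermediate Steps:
Function('C')(G, T) = Add(1, Mul(-6, G, T)) (Function('C')(G, T) = Add(-3, Add(Mul(Mul(Mul(-1, 6), G), T), 4)) = Add(-3, Add(Mul(Mul(-6, G), T), 4)) = Add(-3, Add(Mul(-6, G, T), 4)) = Add(-3, Add(4, Mul(-6, G, T))) = Add(1, Mul(-6, G, T)))
Function('t')(f, L) = Mul(L, f)
Mul(Mul(11, Function('t')(3, -1)), Pow(Add(17, Function('C')(-3, 6)), -1)) = Mul(Mul(11, Mul(-1, 3)), Pow(Add(17, Add(1, Mul(-6, -3, 6))), -1)) = Mul(Mul(11, -3), Pow(Add(17, Add(1, 108)), -1)) = Mul(-33, Pow(Add(17, 109), -1)) = Mul(-33, Pow(126, -1)) = Mul(-33, Rational(1, 126)) = Rational(-11, 42)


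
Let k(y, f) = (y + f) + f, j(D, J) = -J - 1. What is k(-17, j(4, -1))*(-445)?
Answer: 7565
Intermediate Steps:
j(D, J) = -1 - J
k(y, f) = y + 2*f (k(y, f) = (f + y) + f = y + 2*f)
k(-17, j(4, -1))*(-445) = (-17 + 2*(-1 - 1*(-1)))*(-445) = (-17 + 2*(-1 + 1))*(-445) = (-17 + 2*0)*(-445) = (-17 + 0)*(-445) = -17*(-445) = 7565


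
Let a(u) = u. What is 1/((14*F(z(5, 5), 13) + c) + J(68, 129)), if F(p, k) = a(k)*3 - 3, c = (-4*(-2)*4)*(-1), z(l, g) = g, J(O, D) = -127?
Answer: 1/345 ≈ 0.0028986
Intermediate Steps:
c = -32 (c = (8*4)*(-1) = 32*(-1) = -32)
F(p, k) = -3 + 3*k (F(p, k) = k*3 - 3 = 3*k - 3 = -3 + 3*k)
1/((14*F(z(5, 5), 13) + c) + J(68, 129)) = 1/((14*(-3 + 3*13) - 32) - 127) = 1/((14*(-3 + 39) - 32) - 127) = 1/((14*36 - 32) - 127) = 1/((504 - 32) - 127) = 1/(472 - 127) = 1/345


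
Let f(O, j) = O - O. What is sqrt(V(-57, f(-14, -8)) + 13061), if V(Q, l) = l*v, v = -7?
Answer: sqrt(13061) ≈ 114.28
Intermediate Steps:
f(O, j) = 0
V(Q, l) = -7*l (V(Q, l) = l*(-7) = -7*l)
sqrt(V(-57, f(-14, -8)) + 13061) = sqrt(-7*0 + 13061) = sqrt(0 + 13061) = sqrt(13061)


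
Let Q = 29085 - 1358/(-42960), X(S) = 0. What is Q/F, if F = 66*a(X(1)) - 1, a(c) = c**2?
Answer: -624746479/21480 ≈ -29085.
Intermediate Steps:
Q = 624746479/21480 (Q = 29085 - 1358*(-1)/42960 = 29085 - 1*(-679/21480) = 29085 + 679/21480 = 624746479/21480 ≈ 29085.)
F = -1 (F = 66*0**2 - 1 = 66*0 - 1 = 0 - 1 = -1)
Q/F = (624746479/21480)/(-1) = (624746479/21480)*(-1) = -624746479/21480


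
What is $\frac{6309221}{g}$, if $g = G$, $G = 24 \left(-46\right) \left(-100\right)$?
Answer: $\frac{6309221}{110400} \approx 57.149$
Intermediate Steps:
$G = 110400$ ($G = \left(-1104\right) \left(-100\right) = 110400$)
$g = 110400$
$\frac{6309221}{g} = \frac{6309221}{110400}$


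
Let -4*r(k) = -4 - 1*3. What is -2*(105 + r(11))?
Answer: -427/2 ≈ -213.50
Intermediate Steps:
r(k) = 7/4 (r(k) = -(-4 - 1*3)/4 = -(-4 - 3)/4 = -1/4*(-7) = 7/4)
-2*(105 + r(11)) = -2*(105 + 7/4) = -2*427/4 = -427/2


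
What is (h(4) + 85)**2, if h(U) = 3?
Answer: 7744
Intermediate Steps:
(h(4) + 85)**2 = (3 + 85)**2 = 88**2 = 7744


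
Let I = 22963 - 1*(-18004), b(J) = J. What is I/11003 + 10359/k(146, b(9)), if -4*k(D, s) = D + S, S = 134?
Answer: -111112387/770210 ≈ -144.26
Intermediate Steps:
k(D, s) = -67/2 - D/4 (k(D, s) = -(D + 134)/4 = -(134 + D)/4 = -67/2 - D/4)
I = 40967 (I = 22963 + 18004 = 40967)
I/11003 + 10359/k(146, b(9)) = 40967/11003 + 10359/(-67/2 - ¼*146) = 40967*(1/11003) + 10359/(-67/2 - 73/2) = 40967/11003 + 10359/(-70) = 40967/11003 + 10359*(-1/70) = 40967/11003 - 10359/70 = -111112387/770210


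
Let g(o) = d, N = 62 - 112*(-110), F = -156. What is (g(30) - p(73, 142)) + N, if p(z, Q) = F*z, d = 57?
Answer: 23827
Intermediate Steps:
N = 12382 (N = 62 + 12320 = 12382)
g(o) = 57
p(z, Q) = -156*z
(g(30) - p(73, 142)) + N = (57 - (-156)*73) + 12382 = (57 - 1*(-11388)) + 12382 = (57 + 11388) + 12382 = 11445 + 12382 = 23827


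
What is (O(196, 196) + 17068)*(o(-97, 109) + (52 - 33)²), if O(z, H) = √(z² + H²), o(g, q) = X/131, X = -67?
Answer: 806019232/131 + 9255904*√2/131 ≈ 6.2527e+6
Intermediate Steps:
o(g, q) = -67/131
O(z, H) = √(H² + z²)
(O(196, 196) + 17068)*(o(-97, 109) + (52 - 33)²) = (√(196² + 196²) + 17068)*(-67/131 + (52 - 33)²) = (√(38416 + 38416) + 17068)*(-67/131 + 19²) = (√76832 + 17068)*(-67/131 + 361) = (196*√2 + 17068)*(47224/131) = (17068 + 196*√2)*(47224/131) = 806019232/131 + 9255904*√2/131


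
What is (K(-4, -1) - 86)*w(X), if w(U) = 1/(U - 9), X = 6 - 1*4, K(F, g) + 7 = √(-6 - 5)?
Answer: 93/7 - I*√11/7 ≈ 13.286 - 0.4738*I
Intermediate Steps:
K(F, g) = -7 + I*√11 (K(F, g) = -7 + √(-6 - 5) = -7 + √(-11) = -7 + I*√11)
X = 2 (X = 6 - 4 = 2)
w(U) = 1/(-9 + U)
(K(-4, -1) - 86)*w(X) = ((-7 + I*√11) - 86)/(-9 + 2) = (-93 + I*√11)/(-7) = (-93 + I*√11)*(-⅐) = 93/7 - I*√11/7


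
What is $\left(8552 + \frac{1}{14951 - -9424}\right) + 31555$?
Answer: $\frac{977608126}{24375} \approx 40107.0$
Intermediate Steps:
$\left(8552 + \frac{1}{14951 - -9424}\right) + 31555 = \left(8552 + \frac{1}{14951 + 9424}\right) + 31555 = \left(8552 + \frac{1}{24375}\right) + 31555 = \frac{208455001}{24375} + 31555 = \frac{977608126}{24375}$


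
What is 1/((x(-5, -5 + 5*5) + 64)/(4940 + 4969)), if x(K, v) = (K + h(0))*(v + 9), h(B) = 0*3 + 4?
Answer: 9909/35 ≈ 283.11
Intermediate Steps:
h(B) = 4 (h(B) = 0 + 4 = 4)
x(K, v) = (4 + K)*(9 + v) (x(K, v) = (K + 4)*(v + 9) = (4 + K)*(9 + v))
1/((x(-5, -5 + 5*5) + 64)/(4940 + 4969)) = 1/(((36 + 4*(-5 + 5*5) + 9*(-5) - 5*(-5 + 5*5)) + 64)/(4940 + 4969)) = 1/(((36 + 4*(-5 + 25) - 45 - 5*(-5 + 25)) + 64)/9909) = 1/(((36 + 4*20 - 45 - 5*20) + 64)*(1/9909)) = 1/(((36 + 80 - 45 - 100) + 64)*(1/9909)) = 1/((-29 + 64)*(1/9909)) = 1/(35*(1/9909)) = 1/(35/9909) = 9909/35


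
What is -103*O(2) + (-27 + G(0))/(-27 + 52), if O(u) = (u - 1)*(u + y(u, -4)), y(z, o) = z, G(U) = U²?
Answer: -10327/25 ≈ -413.08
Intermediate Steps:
O(u) = 2*u*(-1 + u) (O(u) = (u - 1)*(u + u) = (-1 + u)*(2*u) = 2*u*(-1 + u))
-103*O(2) + (-27 + G(0))/(-27 + 52) = -206*2*(-1 + 2) + (-27 + 0²)/(-27 + 52) = -206*2 + (-27 + 0)/25 = -103*4 - 27*1/25 = -412 - 27/25 = -10327/25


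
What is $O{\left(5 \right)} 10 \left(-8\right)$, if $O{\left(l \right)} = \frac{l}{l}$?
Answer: $-80$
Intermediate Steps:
$O{\left(l \right)} = 1$
$O{\left(5 \right)} 10 \left(-8\right) = 1 \cdot 10 \left(-8\right) = 10 \left(-8\right) = -80$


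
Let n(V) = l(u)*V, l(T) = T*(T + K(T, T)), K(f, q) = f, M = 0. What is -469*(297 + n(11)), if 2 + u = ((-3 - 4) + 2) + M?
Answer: -644875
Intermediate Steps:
u = -7 (u = -2 + (((-3 - 4) + 2) + 0) = -2 + ((-7 + 2) + 0) = -2 + (-5 + 0) = -2 - 5 = -7)
l(T) = 2*T² (l(T) = T*(T + T) = T*(2*T) = 2*T²)
n(V) = 98*V (n(V) = (2*(-7)²)*V = (2*49)*V = 98*V)
-469*(297 + n(11)) = -469*(297 + 98*11) = -469*(297 + 1078) = -469*1375 = -644875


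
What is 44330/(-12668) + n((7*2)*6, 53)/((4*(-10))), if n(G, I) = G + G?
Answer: -243839/31670 ≈ -7.6994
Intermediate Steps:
n(G, I) = 2*G
44330/(-12668) + n((7*2)*6, 53)/((4*(-10))) = 44330/(-12668) + (2*((7*2)*6))/((4*(-10))) = 44330*(-1/12668) + (2*(14*6))/(-40) = -22165/6334 + (2*84)*(-1/40) = -22165/6334 + 168*(-1/40) = -22165/6334 - 21/5 = -243839/31670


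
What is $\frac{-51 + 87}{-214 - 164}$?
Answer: $- \frac{2}{21} \approx -0.095238$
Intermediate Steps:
$\frac{-51 + 87}{-214 - 164} = \frac{36}{-378} = 36 \left(- \frac{1}{378}\right) = - \frac{2}{21}$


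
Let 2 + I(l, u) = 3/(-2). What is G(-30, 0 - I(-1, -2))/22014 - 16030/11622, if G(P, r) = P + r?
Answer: -117730801/85282236 ≈ -1.3805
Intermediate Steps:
I(l, u) = -7/2 (I(l, u) = -2 + 3/(-2) = -2 + 3*(-½) = -2 - 3/2 = -7/2)
G(-30, 0 - I(-1, -2))/22014 - 16030/11622 = (-30 + (0 - 1*(-7/2)))/22014 - 16030/11622 = (-30 + (0 + 7/2))*(1/22014) - 16030*1/11622 = (-30 + 7/2)*(1/22014) - 8015/5811 = -53/2*1/22014 - 8015/5811 = -53/44028 - 8015/5811 = -117730801/85282236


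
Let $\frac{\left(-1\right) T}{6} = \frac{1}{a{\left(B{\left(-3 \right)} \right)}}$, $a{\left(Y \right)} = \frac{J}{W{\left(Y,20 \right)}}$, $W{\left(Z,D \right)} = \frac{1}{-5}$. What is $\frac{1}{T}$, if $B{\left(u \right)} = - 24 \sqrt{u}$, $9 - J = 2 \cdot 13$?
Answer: $- \frac{85}{6} \approx -14.167$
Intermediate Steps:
$J = -17$ ($J = 9 - 2 \cdot 13 = 9 - 26 = -17$)
$W{\left(Z,D \right)} = - \frac{1}{5}$
$a{\left(Y \right)} = 85$ ($a{\left(Y \right)} = - \frac{17}{- \frac{1}{5}} = \left(-17\right) \left(-5\right) = 85$)
$T = - \frac{6}{85} \approx -0.070588$
$\frac{1}{T} = \frac{1}{- \frac{6}{85}} = - \frac{85}{6}$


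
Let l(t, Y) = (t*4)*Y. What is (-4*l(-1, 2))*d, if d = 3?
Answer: 96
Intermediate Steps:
l(t, Y) = 4*Y*t (l(t, Y) = (4*t)*Y = 4*Y*t)
(-4*l(-1, 2))*d = -16*2*(-1)*3 = -4*(-8)*3 = 32*3 = 96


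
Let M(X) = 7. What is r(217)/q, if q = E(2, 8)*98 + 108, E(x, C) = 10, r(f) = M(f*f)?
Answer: 7/1088 ≈ 0.0064338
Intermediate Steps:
r(f) = 7
q = 1088 (q = 10*98 + 108 = 980 + 108 = 1088)
r(217)/q = 7/1088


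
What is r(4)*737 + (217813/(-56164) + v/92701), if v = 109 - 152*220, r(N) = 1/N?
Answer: 12331928670/68506039 ≈ 180.01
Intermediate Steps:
v = -33331 (v = 109 - 33440 = -33331)
r(4)*737 + (217813/(-56164) + v/92701) = 737/4 + (217813/(-56164) - 33331/92701) = (¼)*737 + (217813*(-1/56164) - 33331*1/92701) = 737/4 + (-217813/56164 - 33331/92701) = 737/4 - 1161236063/274024156 = 12331928670/68506039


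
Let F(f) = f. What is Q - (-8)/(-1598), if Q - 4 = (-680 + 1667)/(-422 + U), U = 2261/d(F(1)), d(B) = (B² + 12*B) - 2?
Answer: -1074591/1902419 ≈ -0.56485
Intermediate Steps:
d(B) = -2 + B² + 12*B
U = 2261/11 (U = 2261/(-2 + 1² + 12*1) = 2261/(-2 + 1 + 12) = 2261/11 ≈ 205.55)
Q = -1333/2381 (Q = 4 + (-680 + 1667)/(-422 + 2261/11) = 4 + 987/(-2381/11) = 4 + 987*(-11/2381) = 4 - 10857/2381 = -1333/2381 ≈ -0.55985)
Q - (-8)/(-1598) = -1333/2381 - (-8)/(-1598) = -1333/2381 - (-8)*(-1)/1598 = -1333/2381 - 1*4/799 = -1333/2381 - 4/799 = -1074591/1902419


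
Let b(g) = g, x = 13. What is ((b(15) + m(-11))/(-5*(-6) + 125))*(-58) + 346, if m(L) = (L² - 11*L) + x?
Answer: 7594/31 ≈ 244.97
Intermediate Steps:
m(L) = 13 + L² - 11*L (m(L) = (L² - 11*L) + 13 = 13 + L² - 11*L)
((b(15) + m(-11))/(-5*(-6) + 125))*(-58) + 346 = ((15 + (13 + (-11)² - 11*(-11)))/(-5*(-6) + 125))*(-58) + 346 = ((15 + (13 + 121 + 121))/(30 + 125))*(-58) + 346 = ((15 + 255)/155)*(-58) + 346 = (270*(1/155))*(-58) + 346 = (54/31)*(-58) + 346 = -3132/31 + 346 = 7594/31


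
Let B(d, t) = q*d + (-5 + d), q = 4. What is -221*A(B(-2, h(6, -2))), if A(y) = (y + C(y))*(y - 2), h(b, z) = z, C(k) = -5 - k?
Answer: -18785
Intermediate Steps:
B(d, t) = -5 + 5*d (B(d, t) = 4*d + (-5 + d) = -5 + 5*d)
A(y) = 10 - 5*y (A(y) = (y + (-5 - y))*(y - 2) = -5*(-2 + y) = 10 - 5*y)
-221*A(B(-2, h(6, -2))) = -221*(10 - 5*(-5 + 5*(-2))) = -221*(10 - 5*(-5 - 10)) = -221*(10 - 5*(-15)) = -221*(10 + 75) = -221*85 = -18785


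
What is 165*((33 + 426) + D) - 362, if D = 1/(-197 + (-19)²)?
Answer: 12361337/164 ≈ 75374.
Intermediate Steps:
D = 1/164 (D = 1/(-197 + 361) = 1/164 ≈ 0.0060976)
165*((33 + 426) + D) - 362 = 165*((33 + 426) + 1/164) - 362 = 165*(459 + 1/164) - 362 = 165*(75277/164) - 362 = 12420705/164 - 362 = 12361337/164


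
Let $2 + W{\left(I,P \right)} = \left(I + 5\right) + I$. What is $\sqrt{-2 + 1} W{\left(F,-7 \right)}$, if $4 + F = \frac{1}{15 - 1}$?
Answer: $- \frac{34 i}{7} \approx - 4.8571 i$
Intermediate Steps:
$F = - \frac{55}{14}$ ($F = -4 + \frac{1}{15 - 1} = -4 + \frac{1}{14} = - \frac{55}{14} \approx -3.9286$)
$W{\left(I,P \right)} = 3 + 2 I$ ($W{\left(I,P \right)} = -2 + \left(\left(I + 5\right) + I\right) = -2 + \left(\left(5 + I\right) + I\right) = -2 + \left(5 + 2 I\right) = 3 + 2 I$)
$\sqrt{-2 + 1} W{\left(F,-7 \right)} = \sqrt{-2 + 1} \left(3 + 2 \left(- \frac{55}{14}\right)\right) = \sqrt{-1} \left(3 - \frac{55}{7}\right) = i \left(- \frac{34}{7}\right) = - \frac{34 i}{7}$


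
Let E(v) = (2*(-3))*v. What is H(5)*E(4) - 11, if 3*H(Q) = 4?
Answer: -43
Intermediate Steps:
H(Q) = 4/3 (H(Q) = (⅓)*4 = 4/3)
E(v) = -6*v
H(5)*E(4) - 11 = 4*(-6*4)/3 - 11 = (4/3)*(-24) - 11 = -32 - 11 = -43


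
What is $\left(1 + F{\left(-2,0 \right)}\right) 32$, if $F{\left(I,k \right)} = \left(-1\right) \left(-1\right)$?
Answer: $64$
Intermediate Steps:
$F{\left(I,k \right)} = 1$
$\left(1 + F{\left(-2,0 \right)}\right) 32 = \left(1 + 1\right) 32 = 2 \cdot 32 = 64$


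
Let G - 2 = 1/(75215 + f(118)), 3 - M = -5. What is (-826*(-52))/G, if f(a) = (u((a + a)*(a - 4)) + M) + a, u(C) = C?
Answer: 627375320/29213 ≈ 21476.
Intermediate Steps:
M = 8 (M = 3 - 1*(-5) = 3 + 5 = 8)
f(a) = 8 + a + 2*a*(-4 + a) (f(a) = ((a + a)*(a - 4) + 8) + a = ((2*a)*(-4 + a) + 8) + a = (2*a*(-4 + a) + 8) + a = (8 + 2*a*(-4 + a)) + a = 8 + a + 2*a*(-4 + a))
G = 204491/102245 (G = 2 + 1/(75215 + (8 + 118 + 2*118*(-4 + 118))) = 2 + 1/(75215 + (8 + 118 + 2*118*114)) = 2 + 1/(75215 + (8 + 118 + 26904)) = 2 + 1/(75215 + 27030) = 2 + 1/102245 = 204491/102245 ≈ 2.0000)
(-826*(-52))/G = (-826*(-52))/(204491/102245) = 42952*(102245/204491) = 627375320/29213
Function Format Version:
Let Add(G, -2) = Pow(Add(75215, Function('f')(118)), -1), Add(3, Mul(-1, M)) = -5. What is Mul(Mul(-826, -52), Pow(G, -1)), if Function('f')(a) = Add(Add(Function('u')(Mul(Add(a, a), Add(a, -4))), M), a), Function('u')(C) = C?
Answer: Rational(627375320, 29213) ≈ 21476.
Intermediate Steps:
M = 8 (M = Add(3, Mul(-1, -5)) = Add(3, 5) = 8)
Function('f')(a) = Add(8, a, Mul(2, a, Add(-4, a))) (Function('f')(a) = Add(Add(Mul(Add(a, a), Add(a, -4)), 8), a) = Add(Add(Mul(Mul(2, a), Add(-4, a)), 8), a) = Add(Add(Mul(2, a, Add(-4, a)), 8), a) = Add(Add(8, Mul(2, a, Add(-4, a))), a) = Add(8, a, Mul(2, a, Add(-4, a))))
G = Rational(204491, 102245) (G = Add(2, Pow(Add(75215, Add(8, 118, Mul(2, 118, Add(-4, 118)))), -1)) = Add(2, Pow(Add(75215, Add(8, 118, Mul(2, 118, 114))), -1)) = Add(2, Pow(Add(75215, Add(8, 118, 26904)), -1)) = Add(2, Pow(Add(75215, 27030), -1)) = Add(2, Pow(102245, -1)) = Add(2, Rational(1, 102245)) = Rational(204491, 102245) ≈ 2.0000)
Mul(Mul(-826, -52), Pow(G, -1)) = Mul(Mul(-826, -52), Pow(Rational(204491, 102245), -1)) = Mul(42952, Rational(102245, 204491)) = Rational(627375320, 29213)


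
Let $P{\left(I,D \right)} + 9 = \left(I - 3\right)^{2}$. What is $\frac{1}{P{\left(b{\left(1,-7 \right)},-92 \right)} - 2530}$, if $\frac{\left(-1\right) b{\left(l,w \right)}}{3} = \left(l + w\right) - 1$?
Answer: $- \frac{1}{2215} \approx -0.00045147$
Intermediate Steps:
$b{\left(l,w \right)} = 3 - 3 l - 3 w$ ($b{\left(l,w \right)} = - 3 \left(\left(l + w\right) - 1\right) = - 3 \left(-1 + l + w\right) = 3 - 3 l - 3 w$)
$P{\left(I,D \right)} = -9 + \left(-3 + I\right)^{2}$ ($P{\left(I,D \right)} = -9 + \left(I - 3\right)^{2} = -9 + \left(-3 + I\right)^{2}$)
$\frac{1}{P{\left(b{\left(1,-7 \right)},-92 \right)} - 2530} = \frac{1}{\left(3 - 3 - -21\right) \left(-6 - -21\right) - 2530} = \frac{1}{\left(3 - 3 + 21\right) \left(-6 + \left(3 - 3 + 21\right)\right) - 2530} = \frac{1}{21 \left(-6 + 21\right) - 2530} = \frac{1}{21 \cdot 15 - 2530} = \frac{1}{315 - 2530} = \frac{1}{-2215} = - \frac{1}{2215}$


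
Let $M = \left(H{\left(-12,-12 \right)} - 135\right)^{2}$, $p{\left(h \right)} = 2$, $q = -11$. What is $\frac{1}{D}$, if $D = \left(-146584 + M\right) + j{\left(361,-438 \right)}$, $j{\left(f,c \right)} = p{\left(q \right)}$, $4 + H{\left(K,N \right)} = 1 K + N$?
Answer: $- \frac{1}{120013} \approx -8.3324 \cdot 10^{-6}$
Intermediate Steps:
$H{\left(K,N \right)} = -4 + K + N$ ($H{\left(K,N \right)} = -4 + \left(1 K + N\right) = -4 + \left(K + N\right) = -4 + K + N$)
$j{\left(f,c \right)} = 2$
$M = 26569$ ($M = \left(\left(-4 - 12 - 12\right) - 135\right)^{2} = \left(-28 - 135\right)^{2} = \left(-163\right)^{2} = 26569$)
$D = -120013$ ($D = \left(-146584 + 26569\right) + 2 = -120015 + 2 = -120013$)
$\frac{1}{D} = \frac{1}{-120013} = - \frac{1}{120013}$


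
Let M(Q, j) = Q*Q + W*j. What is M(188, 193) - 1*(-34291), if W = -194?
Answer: 32193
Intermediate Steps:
M(Q, j) = Q**2 - 194*j (M(Q, j) = Q*Q - 194*j = Q**2 - 194*j)
M(188, 193) - 1*(-34291) = (188**2 - 194*193) - 1*(-34291) = (35344 - 37442) + 34291 = -2098 + 34291 = 32193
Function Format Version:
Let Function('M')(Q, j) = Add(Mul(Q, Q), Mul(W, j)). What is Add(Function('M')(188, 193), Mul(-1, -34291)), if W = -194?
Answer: 32193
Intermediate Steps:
Function('M')(Q, j) = Add(Pow(Q, 2), Mul(-194, j)) (Function('M')(Q, j) = Add(Mul(Q, Q), Mul(-194, j)) = Add(Pow(Q, 2), Mul(-194, j)))
Add(Function('M')(188, 193), Mul(-1, -34291)) = Add(Add(Pow(188, 2), Mul(-194, 193)), Mul(-1, -34291)) = Add(Add(35344, -37442), 34291) = Add(-2098, 34291) = 32193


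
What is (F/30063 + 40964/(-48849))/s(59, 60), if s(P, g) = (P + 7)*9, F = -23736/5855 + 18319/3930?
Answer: -99425732949859/70428595744027620 ≈ -0.0014117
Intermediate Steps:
F = 2795053/4602030 (F = -23736*1/5855 + 18319*(1/3930) = -23736/5855 + 18319/3930 = 2795053/4602030 ≈ 0.60735)
s(P, g) = 63 + 9*P (s(P, g) = (7 + P)*9 = 63 + 9*P)
(F/30063 + 40964/(-48849))/s(59, 60) = ((2795053/4602030)/30063 + 40964/(-48849))/(63 + 9*59) = ((2795053/4602030)*(1/30063) + 40964*(-1/48849))/(63 + 531) = (2795053/138350827890 - 2156/2571)/594 = -99425732949859/118566659501730*1/594 = -99425732949859/70428595744027620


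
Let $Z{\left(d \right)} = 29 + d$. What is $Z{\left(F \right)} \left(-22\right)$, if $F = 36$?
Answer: $-1430$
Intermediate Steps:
$Z{\left(F \right)} \left(-22\right) = \left(29 + 36\right) \left(-22\right) = 65 \left(-22\right) = -1430$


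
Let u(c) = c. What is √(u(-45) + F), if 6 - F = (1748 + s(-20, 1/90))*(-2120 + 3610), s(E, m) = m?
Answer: 2*I*√5860295/3 ≈ 1613.9*I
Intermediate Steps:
F = -23440775/9 (F = 6 - (1748 + 1/90)*(-2120 + 3610) = 6 - (1748 + 1/90)*1490 = 6 - 157321*1490/90 = 6 - 1*23440829/9 = 6 - 23440829/9 = -23440775/9 ≈ -2.6045e+6)
√(u(-45) + F) = √(-45 - 23440775/9) = √(-23441180/9) = 2*I*√5860295/3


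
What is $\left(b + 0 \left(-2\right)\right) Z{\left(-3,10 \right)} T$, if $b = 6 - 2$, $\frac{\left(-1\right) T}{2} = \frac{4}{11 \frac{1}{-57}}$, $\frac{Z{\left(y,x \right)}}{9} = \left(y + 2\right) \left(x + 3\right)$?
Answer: $- \frac{213408}{11} \approx -19401.0$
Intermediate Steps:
$Z{\left(y,x \right)} = 9 \left(2 + y\right) \left(3 + x\right)$ ($Z{\left(y,x \right)} = 9 \left(y + 2\right) \left(x + 3\right) = 9 \left(2 + y\right) \left(3 + x\right)$)
$T = \frac{456}{11}$ ($T = - 2 \frac{4}{11 \frac{1}{-57}} = - 2 \frac{4}{11 \left(- \frac{1}{57}\right)} = - 2 \frac{4}{- \frac{11}{57}} = - 2 \cdot 4 \left(- \frac{57}{11}\right) = \left(-2\right) \left(- \frac{228}{11}\right) = \frac{456}{11} \approx 41.455$)
$b = 4$ ($b = 6 - 2 = 4$)
$\left(b + 0 \left(-2\right)\right) Z{\left(-3,10 \right)} T = \left(4 + 0 \left(-2\right)\right) \left(54 + 18 \cdot 10 + 27 \left(-3\right) + 9 \cdot 10 \left(-3\right)\right) \frac{456}{11} = \left(4 + 0\right) \left(54 + 180 - 81 - 270\right) \frac{456}{11} = 4 \left(-117\right) \frac{456}{11} = \left(-468\right) \frac{456}{11} = - \frac{213408}{11}$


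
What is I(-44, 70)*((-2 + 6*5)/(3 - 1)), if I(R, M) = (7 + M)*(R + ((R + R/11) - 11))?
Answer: -111034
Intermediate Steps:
I(R, M) = (-11 + 23*R/11)*(7 + M) (I(R, M) = (7 + M)*(R + ((R + R*(1/11)) - 11)) = (7 + M)*(R + ((R + R/11) - 11)) = (7 + M)*(R + (12*R/11 - 11)) = (7 + M)*(R + (-11 + 12*R/11)) = (7 + M)*(-11 + 23*R/11) = (-11 + 23*R/11)*(7 + M))
I(-44, 70)*((-2 + 6*5)/(3 - 1)) = (-77 - 11*70 + (161/11)*(-44) + (23/11)*70*(-44))*((-2 + 6*5)/(3 - 1)) = (-77 - 770 - 644 - 6440)*((-2 + 30)/2) = -222068/2 = -7931*14 = -111034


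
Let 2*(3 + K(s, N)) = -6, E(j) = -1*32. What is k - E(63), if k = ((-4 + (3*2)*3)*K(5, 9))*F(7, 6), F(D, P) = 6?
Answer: -472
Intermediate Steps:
E(j) = -32
K(s, N) = -6 (K(s, N) = -3 + (½)*(-6) = -3 - 3 = -6)
k = -504 (k = ((-4 + (3*2)*3)*(-6))*6 = ((-4 + 6*3)*(-6))*6 = ((-4 + 18)*(-6))*6 = (14*(-6))*6 = -84*6 = -504)
k - E(63) = -504 - 1*(-32) = -504 + 32 = -472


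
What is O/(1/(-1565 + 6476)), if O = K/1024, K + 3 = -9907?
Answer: -24334005/512 ≈ -47527.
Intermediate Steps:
K = -9910 (K = -3 - 9907 = -9910)
O = -4955/512 (O = -9910/1024 = -9910*1/1024 = -4955/512 ≈ -9.6777)
O/(1/(-1565 + 6476)) = -4955/(512*(1/(-1565 + 6476))) = -4955/(512*(1/4911)) = -4955/(512*1/4911) = -4955/512*4911 = -24334005/512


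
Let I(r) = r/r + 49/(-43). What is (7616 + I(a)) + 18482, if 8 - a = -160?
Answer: 1122208/43 ≈ 26098.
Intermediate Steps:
a = 168 (a = 8 - 1*(-160) = 8 + 160 = 168)
I(r) = -6/43 (I(r) = 1 + 49*(-1/43) = 1 - 49/43 = -6/43)
(7616 + I(a)) + 18482 = (7616 - 6/43) + 18482 = 327482/43 + 18482 = 1122208/43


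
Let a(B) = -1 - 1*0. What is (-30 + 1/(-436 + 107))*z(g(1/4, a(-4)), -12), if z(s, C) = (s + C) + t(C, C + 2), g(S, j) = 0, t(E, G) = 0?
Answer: 118452/329 ≈ 360.04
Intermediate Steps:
a(B) = -1 (a(B) = -1 + 0 = -1)
z(s, C) = C + s (z(s, C) = (s + C) + 0 = (C + s) + 0 = C + s)
(-30 + 1/(-436 + 107))*z(g(1/4, a(-4)), -12) = (-30 + 1/(-436 + 107))*(-12 + 0) = (-30 + 1/(-329))*(-12) = (-30 - 1/329)*(-12) = -9871/329*(-12) = 118452/329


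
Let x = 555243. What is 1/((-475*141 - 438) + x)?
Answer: 1/487830 ≈ 2.0499e-6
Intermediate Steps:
1/((-475*141 - 438) + x) = 1/((-475*141 - 438) + 555243) = 1/((-66975 - 438) + 555243) = 1/(-67413 + 555243) = 1/487830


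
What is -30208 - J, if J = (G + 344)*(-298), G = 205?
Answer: 133394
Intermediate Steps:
J = -163602 (J = (205 + 344)*(-298) = 549*(-298) = -163602)
-30208 - J = -30208 - 1*(-163602) = -30208 + 163602 = 133394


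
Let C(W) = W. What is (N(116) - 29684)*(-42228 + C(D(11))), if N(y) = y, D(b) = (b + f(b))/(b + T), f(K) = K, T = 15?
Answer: 16231442304/13 ≈ 1.2486e+9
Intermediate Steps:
D(b) = 2*b/(15 + b) (D(b) = (b + b)/(b + 15) = (2*b)/(15 + b) = 2*b/(15 + b))
(N(116) - 29684)*(-42228 + C(D(11))) = (116 - 29684)*(-42228 + 2*11/(15 + 11)) = -29568*(-42228 + 2*11/26) = -29568*(-42228 + 2*11*(1/26)) = -29568*(-42228 + 11/13) = -29568*(-548953/13) = 16231442304/13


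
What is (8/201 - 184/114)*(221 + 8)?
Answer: -458916/1273 ≈ -360.50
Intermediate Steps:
(8/201 - 184/114)*(221 + 8) = (8*(1/201) - 184*1/114)*229 = (8/201 - 92/57)*229 = -2004/1273*229 = -458916/1273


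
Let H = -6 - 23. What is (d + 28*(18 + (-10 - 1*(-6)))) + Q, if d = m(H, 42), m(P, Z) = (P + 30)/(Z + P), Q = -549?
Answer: -2040/13 ≈ -156.92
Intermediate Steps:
H = -29
m(P, Z) = (30 + P)/(P + Z)
d = 1/13 (d = (30 - 29)/(-29 + 42) = 1/13 ≈ 0.076923)
(d + 28*(18 + (-10 - 1*(-6)))) + Q = (1/13 + 28*(18 + (-10 - 1*(-6)))) - 549 = (1/13 + 28*(18 + (-10 + 6))) - 549 = (1/13 + 28*(18 - 4)) - 549 = (1/13 + 28*14) - 549 = (1/13 + 392) - 549 = 5097/13 - 549 = -2040/13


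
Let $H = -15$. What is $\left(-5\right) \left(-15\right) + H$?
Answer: $60$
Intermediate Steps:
$\left(-5\right) \left(-15\right) + H = \left(-5\right) \left(-15\right) - 15 = 75 - 15 = 60$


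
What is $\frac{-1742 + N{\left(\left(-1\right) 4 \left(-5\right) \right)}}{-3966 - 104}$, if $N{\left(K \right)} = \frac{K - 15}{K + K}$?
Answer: $\frac{2787}{6512} \approx 0.42798$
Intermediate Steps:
$N{\left(K \right)} = \frac{-15 + K}{2 K}$
$\frac{-1742 + N{\left(\left(-1\right) 4 \left(-5\right) \right)}}{-3966 - 104} = \frac{-1742 + \frac{-15 + \left(-1\right) 4 \left(-5\right)}{2 \left(-1\right) 4 \left(-5\right)}}{-3966 - 104} = \frac{-1742 + \frac{-15 - -20}{2 \left(\left(-4\right) \left(-5\right)\right)}}{-4070} = \left(-1742 + \frac{-15 + 20}{2 \cdot 20}\right) \left(- \frac{1}{4070}\right) = \left(-1742 + \frac{1}{2} \cdot \frac{1}{20} \cdot 5\right) \left(- \frac{1}{4070}\right) = \left(-1742 + \frac{1}{8}\right) \left(- \frac{1}{4070}\right) = \left(- \frac{13935}{8}\right) \left(- \frac{1}{4070}\right) = \frac{2787}{6512}$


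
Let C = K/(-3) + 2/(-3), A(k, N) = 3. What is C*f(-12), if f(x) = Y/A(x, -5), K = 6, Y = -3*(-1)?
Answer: -8/3 ≈ -2.6667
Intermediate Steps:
Y = 3
f(x) = 1 (f(x) = 3/3 = 3*(⅓) = 1)
C = -8/3 (C = 6/(-3) + 2/(-3) = 6*(-⅓) + 2*(-⅓) = -2 - ⅔ = -8/3 ≈ -2.6667)
C*f(-12) = -8/3*1 = -8/3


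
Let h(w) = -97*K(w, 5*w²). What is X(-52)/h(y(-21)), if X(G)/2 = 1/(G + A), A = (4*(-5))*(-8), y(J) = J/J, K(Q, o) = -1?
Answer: 1/5238 ≈ 0.00019091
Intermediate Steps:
y(J) = 1
h(w) = 97 (h(w) = -97*(-1) = 97)
A = 160 (A = -20*(-8) = 160)
X(G) = 2/(160 + G) (X(G) = 2/(G + 160) = 2/(160 + G))
X(-52)/h(y(-21)) = (2/(160 - 52))/97 = (2/108)*(1/97) = (2*(1/108))*(1/97) = (1/54)*(1/97) = 1/5238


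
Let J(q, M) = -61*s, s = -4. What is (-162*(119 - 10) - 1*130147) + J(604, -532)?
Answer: -147561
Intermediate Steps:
J(q, M) = 244 (J(q, M) = -61*(-4) = 244)
(-162*(119 - 10) - 1*130147) + J(604, -532) = (-162*(119 - 10) - 1*130147) + 244 = (-162*109 - 130147) + 244 = (-17658 - 130147) + 244 = -147805 + 244 = -147561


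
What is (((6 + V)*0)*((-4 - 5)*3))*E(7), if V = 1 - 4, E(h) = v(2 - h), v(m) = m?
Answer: 0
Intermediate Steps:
E(h) = 2 - h
V = -3
(((6 + V)*0)*((-4 - 5)*3))*E(7) = (((6 - 3)*0)*((-4 - 5)*3))*(2 - 1*7) = ((3*0)*(-9*3))*(2 - 7) = (0*(-27))*(-5) = 0*(-5) = 0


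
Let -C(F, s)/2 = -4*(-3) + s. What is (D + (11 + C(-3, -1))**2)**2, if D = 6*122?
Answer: 727609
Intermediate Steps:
D = 732
C(F, s) = -24 - 2*s (C(F, s) = -2*(-4*(-3) + s) = -2*(12 + s) = -24 - 2*s)
(D + (11 + C(-3, -1))**2)**2 = (732 + (11 + (-24 - 2*(-1)))**2)**2 = (732 + (11 + (-24 + 2))**2)**2 = (732 + (11 - 22)**2)**2 = (732 + (-11)**2)**2 = (732 + 121)**2 = 853**2 = 727609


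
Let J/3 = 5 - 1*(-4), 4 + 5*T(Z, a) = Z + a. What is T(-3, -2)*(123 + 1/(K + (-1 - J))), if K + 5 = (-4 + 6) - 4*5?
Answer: -18816/85 ≈ -221.36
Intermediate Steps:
T(Z, a) = -⅘ + Z/5 + a/5 (T(Z, a) = -⅘ + (Z + a)/5 = -⅘ + (Z/5 + a/5) = -⅘ + Z/5 + a/5)
K = -23 (K = -5 + ((-4 + 6) - 4*5) = -5 + (2 - 20) = -5 - 18 = -23)
J = 27 (J = 3*(5 - 1*(-4)) = 3*(5 + 4) = 3*9 = 27)
T(-3, -2)*(123 + 1/(K + (-1 - J))) = (-⅘ + (⅕)*(-3) + (⅕)*(-2))*(123 + 1/(-23 + (-1 - 1*27))) = (-⅘ - ⅗ - ⅖)*(123 + 1/(-23 + (-1 - 27))) = -9*(123 + 1/(-23 - 28))/5 = -9*(123 + 1/(-51))/5 = -9*(123 - 1/51)/5 = -9/5*6272/51 = -18816/85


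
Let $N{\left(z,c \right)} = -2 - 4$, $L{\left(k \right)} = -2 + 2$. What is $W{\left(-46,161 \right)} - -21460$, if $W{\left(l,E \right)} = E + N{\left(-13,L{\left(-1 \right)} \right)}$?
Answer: $21615$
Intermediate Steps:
$L{\left(k \right)} = 0$
$N{\left(z,c \right)} = -6$
$W{\left(l,E \right)} = -6 + E$ ($W{\left(l,E \right)} = E - 6 = -6 + E$)
$W{\left(-46,161 \right)} - -21460 = \left(-6 + 161\right) - -21460 = 155 + 21460 = 21615$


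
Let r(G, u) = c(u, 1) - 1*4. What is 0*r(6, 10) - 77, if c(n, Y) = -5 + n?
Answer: -77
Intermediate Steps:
r(G, u) = -9 + u (r(G, u) = (-5 + u) - 1*4 = (-5 + u) - 4 = -9 + u)
0*r(6, 10) - 77 = 0*(-9 + 10) - 77 = 0*1 - 77 = 0 - 77 = -77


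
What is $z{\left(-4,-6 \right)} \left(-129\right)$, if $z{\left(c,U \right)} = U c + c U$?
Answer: $-6192$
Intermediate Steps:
$z{\left(c,U \right)} = 2 U c$ ($z{\left(c,U \right)} = U c + U c = 2 U c$)
$z{\left(-4,-6 \right)} \left(-129\right) = 2 \left(-6\right) \left(-4\right) \left(-129\right) = 48 \left(-129\right) = -6192$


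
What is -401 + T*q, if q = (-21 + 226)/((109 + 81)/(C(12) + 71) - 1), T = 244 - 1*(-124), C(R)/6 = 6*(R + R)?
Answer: -14167029/149 ≈ -95081.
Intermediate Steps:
C(R) = 72*R (C(R) = 6*(6*(R + R)) = 6*(6*(2*R)) = 6*(12*R) = 72*R)
T = 368 (T = 244 + 124 = 368)
q = -38335/149 (q = (-21 + 226)/((109 + 81)/(72*12 + 71) - 1) = 205/(190/(864 + 71) - 1) = 205/(190/935 - 1) = 205/(190*(1/935) - 1) = 205/(38/187 - 1) = 205/(-149/187) = 205*(-187/149) = -38335/149 ≈ -257.28)
-401 + T*q = -401 + 368*(-38335/149) = -401 - 14107280/149 = -14167029/149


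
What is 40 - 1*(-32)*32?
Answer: 1064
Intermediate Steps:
40 - 1*(-32)*32 = 40 + 32*32 = 40 + 1024 = 1064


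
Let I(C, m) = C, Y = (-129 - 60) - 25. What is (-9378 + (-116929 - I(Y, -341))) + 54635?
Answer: -71458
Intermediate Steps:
Y = -214 (Y = -189 - 25 = -214)
(-9378 + (-116929 - I(Y, -341))) + 54635 = (-9378 + (-116929 - 1*(-214))) + 54635 = (-9378 + (-116929 + 214)) + 54635 = (-9378 - 116715) + 54635 = -126093 + 54635 = -71458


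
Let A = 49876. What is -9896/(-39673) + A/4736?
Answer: 13686473/1269536 ≈ 10.781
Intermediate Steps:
-9896/(-39673) + A/4736 = -9896/(-39673) + 49876/4736 = -9896*(-1/39673) + 49876*(1/4736) = 9896/39673 + 337/32 = 13686473/1269536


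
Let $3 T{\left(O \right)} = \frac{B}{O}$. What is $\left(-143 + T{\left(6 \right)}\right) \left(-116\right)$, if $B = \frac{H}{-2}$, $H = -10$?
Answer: $\frac{149002}{9} \approx 16556.0$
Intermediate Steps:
$B = 5$ ($B = - \frac{10}{-2} = \left(-10\right) \left(- \frac{1}{2}\right) = 5$)
$T{\left(O \right)} = \frac{5}{3 O}$ ($T{\left(O \right)} = \frac{5 \frac{1}{O}}{3} = \frac{5}{3 O}$)
$\left(-143 + T{\left(6 \right)}\right) \left(-116\right) = \left(-143 + \frac{5}{3 \cdot 6}\right) \left(-116\right) = \left(-143 + \frac{5}{3} \cdot \frac{1}{6}\right) \left(-116\right) = \left(-143 + \frac{5}{18}\right) \left(-116\right) = \left(- \frac{2569}{18}\right) \left(-116\right) = \frac{149002}{9}$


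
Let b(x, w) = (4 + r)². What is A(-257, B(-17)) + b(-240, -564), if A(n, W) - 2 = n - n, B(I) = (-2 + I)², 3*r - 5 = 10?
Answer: 83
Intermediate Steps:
r = 5 (r = 5/3 + (⅓)*10 = 5/3 + 10/3 = 5)
b(x, w) = 81 (b(x, w) = (4 + 5)² = 9² = 81)
A(n, W) = 2 (A(n, W) = 2 + (n - n) = 2 + 0 = 2)
A(-257, B(-17)) + b(-240, -564) = 2 + 81 = 83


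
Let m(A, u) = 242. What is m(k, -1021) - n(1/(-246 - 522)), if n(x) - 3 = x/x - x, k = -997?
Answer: 182783/768 ≈ 238.00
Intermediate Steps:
n(x) = 4 - x (n(x) = 3 + (x/x - x) = 3 + (1 - x) = 4 - x)
m(k, -1021) - n(1/(-246 - 522)) = 242 - (4 - 1/(-246 - 522)) = 242 - (4 - 1/(-768)) = 242 - (4 - 1*(-1/768)) = 242 - (4 + 1/768) = 242 - 1*3073/768 = 242 - 3073/768 = 182783/768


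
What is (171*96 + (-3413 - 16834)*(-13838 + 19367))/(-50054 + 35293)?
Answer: 111929247/14761 ≈ 7582.8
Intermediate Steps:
(171*96 + (-3413 - 16834)*(-13838 + 19367))/(-50054 + 35293) = (16416 - 20247*5529)/(-14761) = (16416 - 111945663)*(-1/14761) = -111929247*(-1/14761) = 111929247/14761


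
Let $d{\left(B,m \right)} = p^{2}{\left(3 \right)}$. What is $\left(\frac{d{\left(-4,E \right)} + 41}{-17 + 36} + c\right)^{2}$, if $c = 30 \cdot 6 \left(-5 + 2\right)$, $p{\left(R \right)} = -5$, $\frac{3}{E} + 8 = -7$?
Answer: $\frac{103917636}{361} \approx 2.8786 \cdot 10^{5}$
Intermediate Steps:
$E = - \frac{1}{5}$ ($E = \frac{3}{-8 - 7} = \frac{3}{-15} = 3 \left(- \frac{1}{15}\right) = - \frac{1}{5} \approx -0.2$)
$d{\left(B,m \right)} = 25$ ($d{\left(B,m \right)} = \left(-5\right)^{2} = 25$)
$c = -540$ ($c = 30 \cdot 6 \left(-3\right) = 30 \left(-18\right) = -540$)
$\left(\frac{d{\left(-4,E \right)} + 41}{-17 + 36} + c\right)^{2} = \left(\frac{25 + 41}{-17 + 36} - 540\right)^{2} = \left(\frac{66}{19} - 540\right)^{2} = \left(- \frac{10194}{19}\right)^{2} = \frac{103917636}{361}$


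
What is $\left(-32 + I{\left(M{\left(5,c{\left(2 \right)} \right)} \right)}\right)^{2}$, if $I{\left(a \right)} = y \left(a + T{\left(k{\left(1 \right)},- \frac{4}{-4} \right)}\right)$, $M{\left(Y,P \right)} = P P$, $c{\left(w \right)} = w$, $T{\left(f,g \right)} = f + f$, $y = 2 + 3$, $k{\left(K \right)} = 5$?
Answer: $1444$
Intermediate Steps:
$y = 5$
$T{\left(f,g \right)} = 2 f$
$M{\left(Y,P \right)} = P^{2}$
$I{\left(a \right)} = 50 + 5 a$ ($I{\left(a \right)} = 5 \left(a + 2 \cdot 5\right) = 5 \left(a + 10\right) = 5 \left(10 + a\right) = 50 + 5 a$)
$\left(-32 + I{\left(M{\left(5,c{\left(2 \right)} \right)} \right)}\right)^{2} = \left(-32 + \left(50 + 5 \cdot 2^{2}\right)\right)^{2} = \left(-32 + \left(50 + 5 \cdot 4\right)\right)^{2} = \left(-32 + \left(50 + 20\right)\right)^{2} = \left(-32 + 70\right)^{2} = 38^{2} = 1444$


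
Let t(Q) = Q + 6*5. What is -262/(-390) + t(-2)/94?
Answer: 8887/9165 ≈ 0.96967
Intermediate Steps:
t(Q) = 30 + Q (t(Q) = Q + 30 = 30 + Q)
-262/(-390) + t(-2)/94 = -262/(-390) + (30 - 2)/94 = -262*(-1/390) + 28*(1/94) = 131/195 + 14/47 = 8887/9165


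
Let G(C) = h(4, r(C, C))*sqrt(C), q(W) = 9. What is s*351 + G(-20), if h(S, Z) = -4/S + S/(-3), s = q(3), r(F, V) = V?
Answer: 3159 - 14*I*sqrt(5)/3 ≈ 3159.0 - 10.435*I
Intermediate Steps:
s = 9
h(S, Z) = -4/S - S/3 (h(S, Z) = -4/S + S*(-1/3) = -4/S - S/3)
G(C) = -7*sqrt(C)/3 (G(C) = (-4/4 - 1/3*4)*sqrt(C) = (-4*1/4 - 4/3)*sqrt(C) = (-1 - 4/3)*sqrt(C) = -7*sqrt(C)/3)
s*351 + G(-20) = 9*351 - 14*I*sqrt(5)/3 = 3159 - 14*I*sqrt(5)/3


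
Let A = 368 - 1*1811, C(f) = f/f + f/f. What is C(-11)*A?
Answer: -2886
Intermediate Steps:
C(f) = 2 (C(f) = 1 + 1 = 2)
A = -1443 (A = 368 - 1811 = -1443)
C(-11)*A = 2*(-1443) = -2886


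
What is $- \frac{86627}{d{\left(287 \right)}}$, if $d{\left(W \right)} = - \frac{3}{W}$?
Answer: $\frac{24861949}{3} \approx 8.2873 \cdot 10^{6}$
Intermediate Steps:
$- \frac{86627}{d{\left(287 \right)}} = - \frac{86627}{\left(-3\right) \frac{1}{287}} = - \frac{86627}{- \frac{3}{287}} = \left(-86627\right) \left(- \frac{287}{3}\right) = \frac{24861949}{3}$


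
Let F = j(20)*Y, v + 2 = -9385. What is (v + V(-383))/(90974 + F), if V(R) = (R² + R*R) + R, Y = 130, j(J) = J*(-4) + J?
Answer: 10908/3199 ≈ 3.4098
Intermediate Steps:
j(J) = -3*J (j(J) = -4*J + J = -3*J)
v = -9387 (v = -2 - 9385 = -9387)
V(R) = R + 2*R² (V(R) = (R² + R²) + R = 2*R² + R = R + 2*R²)
F = -7800 (F = -3*20*130 = -60*130 = -7800)
(v + V(-383))/(90974 + F) = (-9387 - 383*(1 + 2*(-383)))/(90974 - 7800) = (-9387 - 383*(1 - 766))/83174 = (-9387 - 383*(-765))*(1/83174) = (-9387 + 292995)*(1/83174) = 283608*(1/83174) = 10908/3199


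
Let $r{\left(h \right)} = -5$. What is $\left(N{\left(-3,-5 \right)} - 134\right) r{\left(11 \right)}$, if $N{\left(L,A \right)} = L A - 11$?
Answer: $650$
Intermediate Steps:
$N{\left(L,A \right)} = -11 + A L$ ($N{\left(L,A \right)} = A L - 11 = -11 + A L$)
$\left(N{\left(-3,-5 \right)} - 134\right) r{\left(11 \right)} = \left(\left(-11 - -15\right) - 134\right) \left(-5\right) = \left(\left(-11 + 15\right) - 134\right) \left(-5\right) = \left(4 - 134\right) \left(-5\right) = \left(-130\right) \left(-5\right) = 650$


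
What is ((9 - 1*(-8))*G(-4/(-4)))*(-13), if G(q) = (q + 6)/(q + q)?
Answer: -1547/2 ≈ -773.50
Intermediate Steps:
G(q) = (6 + q)/(2*q) (G(q) = (6 + q)/((2*q)) = (6 + q)*(1/(2*q)) = (6 + q)/(2*q))
((9 - 1*(-8))*G(-4/(-4)))*(-13) = ((9 - 1*(-8))*((6 - 4/(-4))/(2*((-4/(-4))))))*(-13) = ((9 + 8)*((6 - 4*(-¼))/(2*((-4*(-¼))))))*(-13) = (17*((½)*(6 + 1)/1))*(-13) = (17*((½)*1*7))*(-13) = (17*(7/2))*(-13) = (119/2)*(-13) = -1547/2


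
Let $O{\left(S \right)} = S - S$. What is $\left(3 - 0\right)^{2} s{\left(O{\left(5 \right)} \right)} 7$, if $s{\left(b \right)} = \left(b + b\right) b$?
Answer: $0$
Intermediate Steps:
$O{\left(S \right)} = 0$
$s{\left(b \right)} = 2 b^{2}$ ($s{\left(b \right)} = 2 b b = 2 b^{2}$)
$\left(3 - 0\right)^{2} s{\left(O{\left(5 \right)} \right)} 7 = \left(3 - 0\right)^{2} \cdot 2 \cdot 0^{2} \cdot 7 = \left(3 + 0\right)^{2} \cdot 2 \cdot 0 \cdot 7 = 3^{2} \cdot 0 \cdot 7 = 9 \cdot 0 \cdot 7 = 0 \cdot 7 = 0$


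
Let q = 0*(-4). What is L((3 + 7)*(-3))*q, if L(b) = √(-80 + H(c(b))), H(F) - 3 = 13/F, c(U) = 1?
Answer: 0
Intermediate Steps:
H(F) = 3 + 13/F
q = 0
L(b) = 8*I (L(b) = √(-80 + (3 + 13/1)) = √(-80 + (3 + 13*1)) = √(-80 + (3 + 13)) = √(-80 + 16) = √(-64) = 8*I)
L((3 + 7)*(-3))*q = (8*I)*0 = 0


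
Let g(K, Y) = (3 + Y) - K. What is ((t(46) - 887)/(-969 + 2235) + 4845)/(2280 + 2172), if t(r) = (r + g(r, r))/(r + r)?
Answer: 188075095/172844448 ≈ 1.0881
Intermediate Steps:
g(K, Y) = 3 + Y - K
t(r) = (3 + r)/(2*r) (t(r) = (r + (3 + r - r))/(r + r) = (r + 3)/((2*r)) = (3 + r)*(1/(2*r)) = (3 + r)/(2*r))
((t(46) - 887)/(-969 + 2235) + 4845)/(2280 + 2172) = (((1/2)*(3 + 46)/46 - 887)/(-969 + 2235) + 4845)/(2280 + 2172) = (((1/2)*(1/46)*49 - 887)/1266 + 4845)/4452 = ((49/92 - 887)*(1/1266) + 4845)*(1/4452) = (-81555/92*1/1266 + 4845)*(1/4452) = (-27185/38824 + 4845)*(1/4452) = (188075095/38824)*(1/4452) = 188075095/172844448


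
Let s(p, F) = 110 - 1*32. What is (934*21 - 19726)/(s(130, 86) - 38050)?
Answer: 28/9493 ≈ 0.0029495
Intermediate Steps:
s(p, F) = 78 (s(p, F) = 110 - 32 = 78)
(934*21 - 19726)/(s(130, 86) - 38050) = (934*21 - 19726)/(78 - 38050) = (19614 - 19726)/(-37972) = -112*(-1/37972) = 28/9493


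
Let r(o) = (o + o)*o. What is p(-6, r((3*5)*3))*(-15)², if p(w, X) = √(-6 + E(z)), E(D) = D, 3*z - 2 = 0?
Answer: 300*I*√3 ≈ 519.62*I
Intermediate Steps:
z = ⅔ (z = ⅔ + (⅓)*0 = ⅔ + 0 = ⅔ ≈ 0.66667)
r(o) = 2*o² (r(o) = (2*o)*o = 2*o²)
p(w, X) = 4*I*√3/3 (p(w, X) = √(-6 + ⅔) = √(-16/3) = 4*I*√3/3)
p(-6, r((3*5)*3))*(-15)² = (4*I*√3/3)*(-15)² = (4*I*√3/3)*225 = 300*I*√3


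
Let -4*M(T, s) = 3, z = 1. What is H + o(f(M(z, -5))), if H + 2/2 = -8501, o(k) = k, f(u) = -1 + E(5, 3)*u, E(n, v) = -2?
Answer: -17003/2 ≈ -8501.5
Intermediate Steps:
M(T, s) = -3/4 (M(T, s) = -1/4*3 = -3/4)
f(u) = -1 - 2*u
H = -8502 (H = -1 - 8501 = -8502)
H + o(f(M(z, -5))) = -8502 + (-1 - 2*(-3/4)) = -8502 + (-1 + 3/2) = -8502 + 1/2 = -17003/2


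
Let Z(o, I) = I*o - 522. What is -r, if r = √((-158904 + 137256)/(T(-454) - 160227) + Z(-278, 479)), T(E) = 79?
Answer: -4*I*√13393129435822/40037 ≈ -365.63*I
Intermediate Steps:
Z(o, I) = -522 + I*o
r = 4*I*√13393129435822/40037 (r = √((-158904 + 137256)/(79 - 160227) + (-522 + 479*(-278))) = √(-21648/(-160148) + (-522 - 133162)) = √(-21648*(-1/160148) - 133684) = √(5412/40037 - 133684) = √(-5352300896/40037) = 4*I*√13393129435822/40037 ≈ 365.63*I)
-r = -4*I*√13393129435822/40037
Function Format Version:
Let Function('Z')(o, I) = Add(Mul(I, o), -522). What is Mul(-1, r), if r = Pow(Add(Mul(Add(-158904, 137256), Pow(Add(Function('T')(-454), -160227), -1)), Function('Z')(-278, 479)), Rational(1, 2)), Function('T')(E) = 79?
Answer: Mul(Rational(-4, 40037), I, Pow(13393129435822, Rational(1, 2))) ≈ Mul(-365.63, I)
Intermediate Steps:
Function('Z')(o, I) = Add(-522, Mul(I, o))
r = Mul(Rational(4, 40037), I, Pow(13393129435822, Rational(1, 2))) (r = Pow(Add(Mul(Add(-158904, 137256), Pow(Add(79, -160227), -1)), Add(-522, Mul(479, -278))), Rational(1, 2)) = Pow(Add(Mul(-21648, Pow(-160148, -1)), Add(-522, -133162)), Rational(1, 2)) = Pow(Add(Mul(-21648, Rational(-1, 160148)), -133684), Rational(1, 2)) = Pow(Add(Rational(5412, 40037), -133684), Rational(1, 2)) = Pow(Rational(-5352300896, 40037), Rational(1, 2)) = Mul(Rational(4, 40037), I, Pow(13393129435822, Rational(1, 2))) ≈ Mul(365.63, I))
Mul(-1, r) = Mul(-1, Mul(Rational(4, 40037), I, Pow(13393129435822, Rational(1, 2)))) = Mul(Rational(-4, 40037), I, Pow(13393129435822, Rational(1, 2)))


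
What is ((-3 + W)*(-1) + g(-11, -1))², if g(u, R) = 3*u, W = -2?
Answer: 784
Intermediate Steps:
((-3 + W)*(-1) + g(-11, -1))² = ((-3 - 2)*(-1) + 3*(-11))² = (-5*(-1) - 33)² = (5 - 33)² = (-28)² = 784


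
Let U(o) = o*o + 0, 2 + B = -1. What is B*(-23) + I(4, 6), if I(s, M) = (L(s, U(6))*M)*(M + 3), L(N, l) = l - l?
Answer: 69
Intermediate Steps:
B = -3 (B = -2 - 1 = -3)
U(o) = o² (U(o) = o² + 0 = o²)
L(N, l) = 0
I(s, M) = 0 (I(s, M) = (0*M)*(M + 3) = 0*(3 + M) = 0)
B*(-23) + I(4, 6) = -3*(-23) + 0 = 69 + 0 = 69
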